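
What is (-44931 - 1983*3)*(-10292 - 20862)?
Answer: 1585115520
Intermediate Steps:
(-44931 - 1983*3)*(-10292 - 20862) = (-44931 - 5949)*(-31154) = -50880*(-31154) = 1585115520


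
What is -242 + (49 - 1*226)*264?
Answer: -46970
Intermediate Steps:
-242 + (49 - 1*226)*264 = -242 + (49 - 226)*264 = -242 - 177*264 = -242 - 46728 = -46970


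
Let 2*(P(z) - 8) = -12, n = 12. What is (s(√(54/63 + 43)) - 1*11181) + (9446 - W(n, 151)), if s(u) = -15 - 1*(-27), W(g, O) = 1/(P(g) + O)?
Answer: -263620/153 ≈ -1723.0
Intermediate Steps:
P(z) = 2 (P(z) = 8 + (½)*(-12) = 8 - 6 = 2)
W(g, O) = 1/(2 + O)
s(u) = 12 (s(u) = -15 + 27 = 12)
(s(√(54/63 + 43)) - 1*11181) + (9446 - W(n, 151)) = (12 - 1*11181) + (9446 - 1/(2 + 151)) = (12 - 11181) + (9446 - 1/153) = -11169 + (9446 - 1*1/153) = -11169 + (9446 - 1/153) = -11169 + 1445237/153 = -263620/153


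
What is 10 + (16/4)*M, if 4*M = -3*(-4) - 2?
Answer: 20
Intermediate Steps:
M = 5/2 (M = (-3*(-4) - 2)/4 = (12 - 2)/4 = (1/4)*10 = 5/2 ≈ 2.5000)
10 + (16/4)*M = 10 + (16/4)*(5/2) = 10 + (16*(1/4))*(5/2) = 10 + 4*(5/2) = 10 + 10 = 20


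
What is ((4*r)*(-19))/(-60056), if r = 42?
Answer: 399/7507 ≈ 0.053150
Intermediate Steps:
((4*r)*(-19))/(-60056) = ((4*42)*(-19))/(-60056) = (168*(-19))*(-1/60056) = -3192*(-1/60056) = 399/7507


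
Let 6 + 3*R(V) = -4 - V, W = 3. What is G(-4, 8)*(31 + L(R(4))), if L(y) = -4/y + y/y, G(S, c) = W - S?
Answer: 230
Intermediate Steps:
G(S, c) = 3 - S
R(V) = -10/3 - V/3 (R(V) = -2 + (-4 - V)/3 = -2 + (-4/3 - V/3) = -10/3 - V/3)
L(y) = 1 - 4/y (L(y) = -4/y + 1 = 1 - 4/y)
G(-4, 8)*(31 + L(R(4))) = (3 - 1*(-4))*(31 + (-4 + (-10/3 - 1/3*4))/(-10/3 - 1/3*4)) = (3 + 4)*(31 + (-4 + (-10/3 - 4/3))/(-10/3 - 4/3)) = 7*(31 + (-4 - 14/3)/(-14/3)) = 7*(31 - 3/14*(-26/3)) = 7*(31 + 13/7) = 7*(230/7) = 230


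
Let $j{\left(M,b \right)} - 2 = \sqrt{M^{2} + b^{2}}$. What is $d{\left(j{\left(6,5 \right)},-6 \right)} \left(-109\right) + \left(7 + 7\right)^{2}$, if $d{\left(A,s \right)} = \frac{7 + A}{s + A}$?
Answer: $- \frac{1753}{45} - \frac{1417 \sqrt{61}}{45} \approx -284.89$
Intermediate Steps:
$j{\left(M,b \right)} = 2 + \sqrt{M^{2} + b^{2}}$
$d{\left(A,s \right)} = \frac{7 + A}{A + s}$
$d{\left(j{\left(6,5 \right)},-6 \right)} \left(-109\right) + \left(7 + 7\right)^{2} = \frac{7 + \left(2 + \sqrt{6^{2} + 5^{2}}\right)}{\left(2 + \sqrt{6^{2} + 5^{2}}\right) - 6} \left(-109\right) + \left(7 + 7\right)^{2} = \frac{7 + \left(2 + \sqrt{36 + 25}\right)}{\left(2 + \sqrt{36 + 25}\right) - 6} \left(-109\right) + 14^{2} = \frac{7 + \left(2 + \sqrt{61}\right)}{\left(2 + \sqrt{61}\right) - 6} \left(-109\right) + 196 = \frac{9 + \sqrt{61}}{-4 + \sqrt{61}} \left(-109\right) + 196 = - \frac{109 \left(9 + \sqrt{61}\right)}{-4 + \sqrt{61}} + 196 = 196 - \frac{109 \left(9 + \sqrt{61}\right)}{-4 + \sqrt{61}}$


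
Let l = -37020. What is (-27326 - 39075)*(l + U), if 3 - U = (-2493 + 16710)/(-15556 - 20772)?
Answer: 89292038176959/36328 ≈ 2.4579e+9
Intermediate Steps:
U = 123201/36328 (U = 3 - (-2493 + 16710)/(-15556 - 20772) = 3 - 14217/(-36328) = 3 - 14217*(-1)/36328 = 3 - 1*(-14217/36328) = 3 + 14217/36328 = 123201/36328 ≈ 3.3913)
(-27326 - 39075)*(l + U) = (-27326 - 39075)*(-37020 + 123201/36328) = -66401*(-1344739359/36328) = 89292038176959/36328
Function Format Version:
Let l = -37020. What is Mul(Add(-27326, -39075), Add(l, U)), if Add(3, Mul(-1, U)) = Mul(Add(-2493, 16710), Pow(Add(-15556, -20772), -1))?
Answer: Rational(89292038176959, 36328) ≈ 2.4579e+9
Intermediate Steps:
U = Rational(123201, 36328) (U = Add(3, Mul(-1, Mul(Add(-2493, 16710), Pow(Add(-15556, -20772), -1)))) = Add(3, Mul(-1, Mul(14217, Pow(-36328, -1)))) = Add(3, Mul(-1, Mul(14217, Rational(-1, 36328)))) = Add(3, Mul(-1, Rational(-14217, 36328))) = Add(3, Rational(14217, 36328)) = Rational(123201, 36328) ≈ 3.3913)
Mul(Add(-27326, -39075), Add(l, U)) = Mul(Add(-27326, -39075), Add(-37020, Rational(123201, 36328))) = Mul(-66401, Rational(-1344739359, 36328)) = Rational(89292038176959, 36328)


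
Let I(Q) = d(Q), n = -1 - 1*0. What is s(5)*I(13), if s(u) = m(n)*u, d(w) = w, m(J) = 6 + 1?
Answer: 455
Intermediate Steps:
n = -1 (n = -1 + 0 = -1)
m(J) = 7
s(u) = 7*u
I(Q) = Q
s(5)*I(13) = (7*5)*13 = 35*13 = 455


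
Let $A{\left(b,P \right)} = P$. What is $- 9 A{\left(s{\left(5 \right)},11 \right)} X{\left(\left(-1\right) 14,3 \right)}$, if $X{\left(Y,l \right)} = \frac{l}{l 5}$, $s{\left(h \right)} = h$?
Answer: $- \frac{99}{5} \approx -19.8$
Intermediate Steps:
$X{\left(Y,l \right)} = \frac{1}{5}$ ($X{\left(Y,l \right)} = \frac{l}{5 l} = l \frac{1}{5 l} = \frac{1}{5}$)
$- 9 A{\left(s{\left(5 \right)},11 \right)} X{\left(\left(-1\right) 14,3 \right)} = \left(-9\right) 11 \cdot \frac{1}{5} = \left(-99\right) \frac{1}{5} = - \frac{99}{5}$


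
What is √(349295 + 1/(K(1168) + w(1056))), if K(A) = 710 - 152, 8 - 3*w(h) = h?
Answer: √136880329298/626 ≈ 591.01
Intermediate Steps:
w(h) = 8/3 - h/3
K(A) = 558
√(349295 + 1/(K(1168) + w(1056))) = √(349295 + 1/(558 + (8/3 - ⅓*1056))) = √(349295 + 1/(558 + (8/3 - 352))) = √(349295 + 1/(558 - 1048/3)) = √(349295 + 1/(626/3)) = √(349295 + 3/626) = √(218658673/626) = √136880329298/626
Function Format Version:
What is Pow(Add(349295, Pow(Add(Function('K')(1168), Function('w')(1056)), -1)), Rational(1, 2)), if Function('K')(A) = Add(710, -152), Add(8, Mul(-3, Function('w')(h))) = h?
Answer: Mul(Rational(1, 626), Pow(136880329298, Rational(1, 2))) ≈ 591.01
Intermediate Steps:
Function('w')(h) = Add(Rational(8, 3), Mul(Rational(-1, 3), h))
Function('K')(A) = 558
Pow(Add(349295, Pow(Add(Function('K')(1168), Function('w')(1056)), -1)), Rational(1, 2)) = Pow(Add(349295, Pow(Add(558, Add(Rational(8, 3), Mul(Rational(-1, 3), 1056))), -1)), Rational(1, 2)) = Pow(Add(349295, Pow(Add(558, Add(Rational(8, 3), -352)), -1)), Rational(1, 2)) = Pow(Add(349295, Pow(Add(558, Rational(-1048, 3)), -1)), Rational(1, 2)) = Pow(Add(349295, Pow(Rational(626, 3), -1)), Rational(1, 2)) = Pow(Add(349295, Rational(3, 626)), Rational(1, 2)) = Pow(Rational(218658673, 626), Rational(1, 2)) = Mul(Rational(1, 626), Pow(136880329298, Rational(1, 2)))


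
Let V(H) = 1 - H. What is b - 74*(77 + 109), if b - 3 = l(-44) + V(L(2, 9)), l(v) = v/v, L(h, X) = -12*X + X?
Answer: -13660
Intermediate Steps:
L(h, X) = -11*X
l(v) = 1
b = 104 (b = 3 + (1 + (1 - (-11)*9)) = 3 + (1 + (1 - 1*(-99))) = 3 + (1 + (1 + 99)) = 3 + (1 + 100) = 3 + 101 = 104)
b - 74*(77 + 109) = 104 - 74*(77 + 109) = 104 - 74*186 = 104 - 1*13764 = 104 - 13764 = -13660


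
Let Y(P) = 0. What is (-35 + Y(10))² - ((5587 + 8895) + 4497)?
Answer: -17754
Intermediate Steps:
(-35 + Y(10))² - ((5587 + 8895) + 4497) = (-35 + 0)² - ((5587 + 8895) + 4497) = (-35)² - (14482 + 4497) = 1225 - 1*18979 = 1225 - 18979 = -17754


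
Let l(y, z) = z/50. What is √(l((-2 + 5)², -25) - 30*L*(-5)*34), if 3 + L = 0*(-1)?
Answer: I*√61202/2 ≈ 123.7*I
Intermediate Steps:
l(y, z) = z/50 (l(y, z) = z*(1/50) = z/50)
L = -3 (L = -3 + 0*(-1) = -3 + 0 = -3)
√(l((-2 + 5)², -25) - 30*L*(-5)*34) = √((1/50)*(-25) - (-90)*(-5)*34) = √(-½ - 30*15*34) = √(-½ - 450*34) = √(-½ - 15300) = √(-30601/2) = I*√61202/2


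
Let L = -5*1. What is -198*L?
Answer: 990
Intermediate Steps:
L = -5
-198*L = -198*(-5) = 990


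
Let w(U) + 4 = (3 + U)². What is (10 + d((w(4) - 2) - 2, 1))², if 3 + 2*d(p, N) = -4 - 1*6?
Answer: 49/4 ≈ 12.250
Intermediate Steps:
w(U) = -4 + (3 + U)²
d(p, N) = -13/2 (d(p, N) = -3/2 + (-4 - 1*6)/2 = -3/2 + (-4 - 6)/2 = -3/2 + (½)*(-10) = -3/2 - 5 = -13/2)
(10 + d((w(4) - 2) - 2, 1))² = (10 - 13/2)² = (7/2)² = 49/4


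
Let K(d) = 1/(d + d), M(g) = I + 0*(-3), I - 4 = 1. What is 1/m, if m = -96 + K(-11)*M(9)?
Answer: -22/2117 ≈ -0.010392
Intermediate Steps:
I = 5 (I = 4 + 1 = 5)
M(g) = 5 (M(g) = 5 + 0*(-3) = 5 + 0 = 5)
K(d) = 1/(2*d)
m = -2117/22 (m = -96 + ((1/2)/(-11))*5 = -96 + ((1/2)*(-1/11))*5 = -96 - 1/22*5 = -96 - 5/22 = -2117/22 ≈ -96.227)
1/m = 1/(-2117/22) = -22/2117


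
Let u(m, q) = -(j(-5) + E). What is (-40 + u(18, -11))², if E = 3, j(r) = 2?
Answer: 2025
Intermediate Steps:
u(m, q) = -5 (u(m, q) = -(2 + 3) = -1*5 = -5)
(-40 + u(18, -11))² = (-40 - 5)² = (-45)² = 2025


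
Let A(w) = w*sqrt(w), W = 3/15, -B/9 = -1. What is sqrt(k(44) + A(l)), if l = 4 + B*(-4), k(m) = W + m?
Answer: sqrt(1105 - 3200*I*sqrt(2))/5 ≈ 10.736 - 8.4302*I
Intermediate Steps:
B = 9 (B = -9*(-1) = 9)
W = 1/5 (W = 3*(1/15) = 1/5 ≈ 0.20000)
k(m) = 1/5 + m
l = -32 (l = 4 + 9*(-4) = 4 - 36 = -32)
A(w) = w**(3/2)
sqrt(k(44) + A(l)) = sqrt((1/5 + 44) + (-32)**(3/2)) = sqrt(221/5 - 128*I*sqrt(2))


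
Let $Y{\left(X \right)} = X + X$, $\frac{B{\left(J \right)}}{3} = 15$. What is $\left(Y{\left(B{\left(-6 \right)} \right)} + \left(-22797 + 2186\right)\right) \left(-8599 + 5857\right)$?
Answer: $56268582$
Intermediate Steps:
$B{\left(J \right)} = 45$ ($B{\left(J \right)} = 3 \cdot 15 = 45$)
$Y{\left(X \right)} = 2 X$
$\left(Y{\left(B{\left(-6 \right)} \right)} + \left(-22797 + 2186\right)\right) \left(-8599 + 5857\right) = \left(2 \cdot 45 + \left(-22797 + 2186\right)\right) \left(-8599 + 5857\right) = \left(90 - 20611\right) \left(-2742\right) = \left(-20521\right) \left(-2742\right) = 56268582$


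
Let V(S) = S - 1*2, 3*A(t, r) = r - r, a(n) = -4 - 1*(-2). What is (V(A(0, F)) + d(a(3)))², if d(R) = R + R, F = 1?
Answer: 36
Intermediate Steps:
a(n) = -2 (a(n) = -4 + 2 = -2)
A(t, r) = 0 (A(t, r) = (r - r)/3 = (⅓)*0 = 0)
V(S) = -2 + S (V(S) = S - 2 = -2 + S)
d(R) = 2*R
(V(A(0, F)) + d(a(3)))² = ((-2 + 0) + 2*(-2))² = (-2 - 4)² = (-6)² = 36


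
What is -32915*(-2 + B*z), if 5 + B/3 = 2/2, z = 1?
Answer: 460810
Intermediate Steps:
B = -12 (B = -15 + 3*(2/2) = -15 + 3*(2*(½)) = -15 + 3*1 = -15 + 3 = -12)
-32915*(-2 + B*z) = -32915*(-2 - 12*1) = -32915*(-2 - 12) = -32915*(-14) = 460810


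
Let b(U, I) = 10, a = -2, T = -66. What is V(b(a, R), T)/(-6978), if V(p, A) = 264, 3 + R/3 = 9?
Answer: -44/1163 ≈ -0.037833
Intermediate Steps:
R = 18 (R = -9 + 3*9 = -9 + 27 = 18)
V(b(a, R), T)/(-6978) = 264/(-6978) = 264*(-1/6978) = -44/1163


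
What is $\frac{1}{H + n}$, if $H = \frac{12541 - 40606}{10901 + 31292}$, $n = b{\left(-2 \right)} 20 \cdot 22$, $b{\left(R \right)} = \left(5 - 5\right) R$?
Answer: $- \frac{42193}{28065} \approx -1.5034$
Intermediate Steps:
$b{\left(R \right)} = 0$ ($b{\left(R \right)} = 0 R = 0$)
$n = 0$ ($n = 0 \cdot 20 \cdot 22 = 0 \cdot 22 = 0$)
$H = - \frac{28065}{42193} \approx -0.66516$
$\frac{1}{H + n} = \frac{1}{- \frac{28065}{42193} + 0} = \frac{1}{- \frac{28065}{42193}} = - \frac{42193}{28065}$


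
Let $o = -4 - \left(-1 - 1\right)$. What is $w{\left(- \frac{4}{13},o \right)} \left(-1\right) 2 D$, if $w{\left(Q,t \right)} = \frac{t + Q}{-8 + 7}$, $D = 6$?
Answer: $- \frac{360}{13} \approx -27.692$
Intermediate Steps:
$o = -2$ ($o = -4 - \left(-1 - 1\right) = -4 - -2 = -4 + 2 = -2$)
$w{\left(Q,t \right)} = - Q - t$ ($w{\left(Q,t \right)} = \frac{Q + t}{-1} = \left(Q + t\right) \left(-1\right) = - Q - t$)
$w{\left(- \frac{4}{13},o \right)} \left(-1\right) 2 D = \left(- \frac{-4}{13} - -2\right) \left(-1\right) 2 \cdot 6 = \left(- \frac{-4}{13} + 2\right) \left(\left(-2\right) 6\right) = \left(\left(-1\right) \left(- \frac{4}{13}\right) + 2\right) \left(-12\right) = \left(\frac{4}{13} + 2\right) \left(-12\right) = \frac{30}{13} \left(-12\right) = - \frac{360}{13}$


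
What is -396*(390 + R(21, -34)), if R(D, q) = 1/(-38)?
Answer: -2934162/19 ≈ -1.5443e+5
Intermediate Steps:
R(D, q) = -1/38
-396*(390 + R(21, -34)) = -396*(390 - 1/38) = -396*14819/38 = -2934162/19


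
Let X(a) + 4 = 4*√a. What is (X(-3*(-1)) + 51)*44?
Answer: 2068 + 176*√3 ≈ 2372.8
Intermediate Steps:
X(a) = -4 + 4*√a
(X(-3*(-1)) + 51)*44 = ((-4 + 4*√(-3*(-1))) + 51)*44 = ((-4 + 4*√3) + 51)*44 = (47 + 4*√3)*44 = 2068 + 176*√3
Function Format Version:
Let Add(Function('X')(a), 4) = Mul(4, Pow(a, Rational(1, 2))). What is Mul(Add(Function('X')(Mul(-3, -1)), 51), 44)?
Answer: Add(2068, Mul(176, Pow(3, Rational(1, 2)))) ≈ 2372.8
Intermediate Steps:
Function('X')(a) = Add(-4, Mul(4, Pow(a, Rational(1, 2))))
Mul(Add(Function('X')(Mul(-3, -1)), 51), 44) = Mul(Add(Add(-4, Mul(4, Pow(Mul(-3, -1), Rational(1, 2)))), 51), 44) = Mul(Add(Add(-4, Mul(4, Pow(3, Rational(1, 2)))), 51), 44) = Mul(Add(47, Mul(4, Pow(3, Rational(1, 2)))), 44) = Add(2068, Mul(176, Pow(3, Rational(1, 2))))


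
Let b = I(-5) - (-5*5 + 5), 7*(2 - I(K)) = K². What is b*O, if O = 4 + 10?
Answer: 258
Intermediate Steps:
I(K) = 2 - K²/7
O = 14
b = 129/7 (b = (2 - ⅐*(-5)²) - (-5*5 + 5) = (2 - ⅐*25) - (-25 + 5) = (2 - 25/7) - 1*(-20) = -11/7 + 20 = 129/7 ≈ 18.429)
b*O = (129/7)*14 = 258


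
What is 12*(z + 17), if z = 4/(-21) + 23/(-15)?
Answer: 6416/35 ≈ 183.31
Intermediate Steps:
z = -181/105 (z = 4*(-1/21) + 23*(-1/15) = -4/21 - 23/15 = -181/105 ≈ -1.7238)
12*(z + 17) = 12*(-181/105 + 17) = 12*(1604/105) = 6416/35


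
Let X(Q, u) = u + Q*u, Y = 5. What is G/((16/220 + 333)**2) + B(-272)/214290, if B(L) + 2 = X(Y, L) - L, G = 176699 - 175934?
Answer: 6471006628/11985445454115 ≈ 0.00053991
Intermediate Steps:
G = 765
B(L) = -2 + 5*L (B(L) = -2 + (L*(1 + 5) - L) = -2 + (L*6 - L) = -2 + (6*L - L) = -2 + 5*L)
G/((16/220 + 333)**2) + B(-272)/214290 = 765/((16/220 + 333)**2) + (-2 + 5*(-272))/214290 = 765/((16*(1/220) + 333)**2) + (-2 - 1360)*(1/214290) = 765/((4/55 + 333)**2) - 1362*1/214290 = 765/((18319/55)**2) - 227/35715 = 765/(335585761/3025) - 227/35715 = 765*(3025/335585761) - 227/35715 = 2314125/335585761 - 227/35715 = 6471006628/11985445454115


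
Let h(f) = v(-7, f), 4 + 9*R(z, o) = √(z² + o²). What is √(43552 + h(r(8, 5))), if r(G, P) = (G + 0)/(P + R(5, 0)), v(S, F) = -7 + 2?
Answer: √43547 ≈ 208.68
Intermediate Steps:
R(z, o) = -4/9 + √(o² + z²)/9 (R(z, o) = -4/9 + √(z² + o²)/9 = -4/9 + √(o² + z²)/9)
v(S, F) = -5
r(G, P) = G/(⅑ + P) (r(G, P) = (G + 0)/(P + (-4/9 + √(0² + 5²)/9)) = G/(P + (-4/9 + √(0 + 25)/9)) = G/(P + (-4/9 + √25/9)) = G/(P + (-4/9 + (⅑)*5)) = G/(P + (-4/9 + 5/9)) = G/(P + ⅑) = G/(⅑ + P))
h(f) = -5
√(43552 + h(r(8, 5))) = √(43552 - 5) = √43547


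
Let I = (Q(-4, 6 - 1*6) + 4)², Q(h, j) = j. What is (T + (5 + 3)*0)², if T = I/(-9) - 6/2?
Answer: 1849/81 ≈ 22.827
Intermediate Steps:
I = 16 (I = ((6 - 1*6) + 4)² = ((6 - 6) + 4)² = (0 + 4)² = 4² = 16)
T = -43/9 (T = 16/(-9) - 6/2 = 16*(-⅑) - 6*½ = -16/9 - 3 = -43/9 ≈ -4.7778)
(T + (5 + 3)*0)² = (-43/9 + (5 + 3)*0)² = (-43/9 + 8*0)² = (-43/9 + 0)² = (-43/9)² = 1849/81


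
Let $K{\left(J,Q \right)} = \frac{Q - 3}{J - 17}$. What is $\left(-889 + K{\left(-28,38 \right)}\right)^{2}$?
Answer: $\frac{64128064}{81} \approx 7.917 \cdot 10^{5}$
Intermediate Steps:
$K{\left(J,Q \right)} = \frac{-3 + Q}{-17 + J}$
$\left(-889 + K{\left(-28,38 \right)}\right)^{2} = \left(-889 + \frac{-3 + 38}{-17 - 28}\right)^{2} = \left(-889 + \frac{1}{-45} \cdot 35\right)^{2} = \left(-889 - \frac{7}{9}\right)^{2} = \left(- \frac{8008}{9}\right)^{2} = \frac{64128064}{81}$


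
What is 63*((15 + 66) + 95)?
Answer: 11088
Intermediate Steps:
63*((15 + 66) + 95) = 63*(81 + 95) = 63*176 = 11088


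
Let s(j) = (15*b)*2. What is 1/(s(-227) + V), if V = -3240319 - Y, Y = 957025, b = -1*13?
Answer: -1/4197734 ≈ -2.3822e-7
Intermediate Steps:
b = -13
s(j) = -390 (s(j) = (15*(-13))*2 = -195*2 = -390)
V = -4197344 (V = -3240319 - 1*957025 = -3240319 - 957025 = -4197344)
1/(s(-227) + V) = 1/(-390 - 4197344) = 1/(-4197734) = -1/4197734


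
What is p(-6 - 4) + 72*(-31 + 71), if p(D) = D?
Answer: 2870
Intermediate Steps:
p(-6 - 4) + 72*(-31 + 71) = (-6 - 4) + 72*(-31 + 71) = -10 + 72*40 = -10 + 2880 = 2870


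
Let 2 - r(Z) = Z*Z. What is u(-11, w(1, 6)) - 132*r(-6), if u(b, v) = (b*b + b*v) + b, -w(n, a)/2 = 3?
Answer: 4664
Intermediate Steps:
r(Z) = 2 - Z**2 (r(Z) = 2 - Z*Z = 2 - Z**2)
w(n, a) = -6 (w(n, a) = -2*3 = -6)
u(b, v) = b + b**2 + b*v (u(b, v) = (b**2 + b*v) + b = b + b**2 + b*v)
u(-11, w(1, 6)) - 132*r(-6) = -11*(1 - 11 - 6) - 132*(2 - 1*(-6)**2) = -11*(-16) - 132*(2 - 1*36) = 176 - 132*(2 - 36) = 176 - 132*(-34) = 176 + 4488 = 4664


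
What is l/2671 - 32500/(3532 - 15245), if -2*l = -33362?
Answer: 21707081/2406571 ≈ 9.0199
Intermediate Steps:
l = 16681 (l = -1/2*(-33362) = 16681)
l/2671 - 32500/(3532 - 15245) = 16681/2671 - 32500/(3532 - 15245) = 16681*(1/2671) - 32500/(-11713) = 16681/2671 - 32500*(-1/11713) = 16681/2671 + 2500/901 = 21707081/2406571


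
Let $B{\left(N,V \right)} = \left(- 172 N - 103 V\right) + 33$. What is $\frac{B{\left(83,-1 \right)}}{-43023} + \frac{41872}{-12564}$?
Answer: $- \frac{135317008}{45045081} \approx -3.004$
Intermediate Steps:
$B{\left(N,V \right)} = 33 - 172 N - 103 V$
$\frac{B{\left(83,-1 \right)}}{-43023} + \frac{41872}{-12564} = \frac{33 - 14276 - -103}{-43023} + \frac{41872}{-12564} = \left(33 - 14276 + 103\right) \left(- \frac{1}{43023}\right) + 41872 \left(- \frac{1}{12564}\right) = \left(-14140\right) \left(- \frac{1}{43023}\right) - \frac{10468}{3141} = \frac{14140}{43023} - \frac{10468}{3141} = - \frac{135317008}{45045081}$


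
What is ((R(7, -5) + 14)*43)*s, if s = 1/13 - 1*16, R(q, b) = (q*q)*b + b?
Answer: 2100636/13 ≈ 1.6159e+5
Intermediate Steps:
R(q, b) = b + b*q² (R(q, b) = q²*b + b = b*q² + b = b + b*q²)
s = -207/13 (s = 1/13 - 16 = -207/13 ≈ -15.923)
((R(7, -5) + 14)*43)*s = ((-5*(1 + 7²) + 14)*43)*(-207/13) = ((-5*(1 + 49) + 14)*43)*(-207/13) = ((-5*50 + 14)*43)*(-207/13) = ((-250 + 14)*43)*(-207/13) = -236*43*(-207/13) = -10148*(-207/13) = 2100636/13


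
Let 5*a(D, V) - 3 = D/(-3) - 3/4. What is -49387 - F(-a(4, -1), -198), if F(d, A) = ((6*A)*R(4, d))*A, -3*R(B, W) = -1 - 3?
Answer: -363019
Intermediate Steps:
R(B, W) = 4/3 (R(B, W) = -(-1 - 3)/3 = -⅓*(-4) = 4/3)
a(D, V) = 9/20 - D/15 (a(D, V) = ⅗ + (D/(-3) - 3/4)/5 = ⅗ + (D*(-⅓) - 3*¼)/5 = ⅗ + (-D/3 - ¾)/5 = ⅗ + (-¾ - D/3)/5 = ⅗ + (-3/20 - D/15) = 9/20 - D/15)
F(d, A) = 8*A² (F(d, A) = ((6*A)*(4/3))*A = (8*A)*A = 8*A²)
-49387 - F(-a(4, -1), -198) = -49387 - 8*(-198)² = -49387 - 8*39204 = -49387 - 1*313632 = -49387 - 313632 = -363019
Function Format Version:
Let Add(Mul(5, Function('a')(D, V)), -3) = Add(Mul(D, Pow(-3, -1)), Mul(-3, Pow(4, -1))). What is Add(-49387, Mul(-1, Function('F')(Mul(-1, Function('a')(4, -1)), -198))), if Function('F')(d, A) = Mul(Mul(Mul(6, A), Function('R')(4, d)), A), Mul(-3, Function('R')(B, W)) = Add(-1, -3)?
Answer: -363019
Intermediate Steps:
Function('R')(B, W) = Rational(4, 3) (Function('R')(B, W) = Mul(Rational(-1, 3), Add(-1, -3)) = Mul(Rational(-1, 3), -4) = Rational(4, 3))
Function('a')(D, V) = Add(Rational(9, 20), Mul(Rational(-1, 15), D)) (Function('a')(D, V) = Add(Rational(3, 5), Mul(Rational(1, 5), Add(Mul(D, Pow(-3, -1)), Mul(-3, Pow(4, -1))))) = Add(Rational(3, 5), Mul(Rational(1, 5), Add(Mul(D, Rational(-1, 3)), Mul(-3, Rational(1, 4))))) = Add(Rational(3, 5), Mul(Rational(1, 5), Add(Mul(Rational(-1, 3), D), Rational(-3, 4)))) = Add(Rational(3, 5), Mul(Rational(1, 5), Add(Rational(-3, 4), Mul(Rational(-1, 3), D)))) = Add(Rational(3, 5), Add(Rational(-3, 20), Mul(Rational(-1, 15), D))) = Add(Rational(9, 20), Mul(Rational(-1, 15), D)))
Function('F')(d, A) = Mul(8, Pow(A, 2)) (Function('F')(d, A) = Mul(Mul(Mul(6, A), Rational(4, 3)), A) = Mul(Mul(8, A), A) = Mul(8, Pow(A, 2)))
Add(-49387, Mul(-1, Function('F')(Mul(-1, Function('a')(4, -1)), -198))) = Add(-49387, Mul(-1, Mul(8, Pow(-198, 2)))) = Add(-49387, Mul(-1, Mul(8, 39204))) = Add(-49387, Mul(-1, 313632)) = Add(-49387, -313632) = -363019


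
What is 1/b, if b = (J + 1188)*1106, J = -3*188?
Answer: 1/690144 ≈ 1.4490e-6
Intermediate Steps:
J = -564
b = 690144 (b = (-564 + 1188)*1106 = 624*1106 = 690144)
1/b = 1/690144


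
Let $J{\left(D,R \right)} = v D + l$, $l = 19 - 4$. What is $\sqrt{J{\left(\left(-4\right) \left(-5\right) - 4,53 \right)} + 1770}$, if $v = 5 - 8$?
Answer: $3 \sqrt{193} \approx 41.677$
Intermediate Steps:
$l = 15$
$v = -3$ ($v = 5 - 8 = -3$)
$J{\left(D,R \right)} = 15 - 3 D$ ($J{\left(D,R \right)} = - 3 D + 15 = 15 - 3 D$)
$\sqrt{J{\left(\left(-4\right) \left(-5\right) - 4,53 \right)} + 1770} = \sqrt{\left(15 - 3 \left(\left(-4\right) \left(-5\right) - 4\right)\right) + 1770} = \sqrt{\left(15 - 3 \left(20 - 4\right)\right) + 1770} = \sqrt{\left(15 - 48\right) + 1770} = \sqrt{-33 + 1770} = \sqrt{1737} = 3 \sqrt{193}$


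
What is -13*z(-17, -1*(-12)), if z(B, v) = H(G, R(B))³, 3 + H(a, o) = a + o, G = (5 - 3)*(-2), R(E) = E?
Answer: 179712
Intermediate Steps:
G = -4 (G = 2*(-2) = -4)
H(a, o) = -3 + a + o (H(a, o) = -3 + (a + o) = -3 + a + o)
z(B, v) = (-7 + B)³ (z(B, v) = (-3 - 4 + B)³ = (-7 + B)³)
-13*z(-17, -1*(-12)) = -13*(-7 - 17)³ = -13*(-24)³ = -13*(-13824) = 179712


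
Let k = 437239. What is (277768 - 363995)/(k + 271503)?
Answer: -86227/708742 ≈ -0.12166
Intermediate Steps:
(277768 - 363995)/(k + 271503) = (277768 - 363995)/(437239 + 271503) = -86227/708742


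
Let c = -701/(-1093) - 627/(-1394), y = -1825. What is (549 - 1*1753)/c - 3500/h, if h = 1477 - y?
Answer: -233200849686/211138135 ≈ -1104.5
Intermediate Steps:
h = 3302 (h = 1477 - 1*(-1825) = 1477 + 1825 = 3302)
c = 1662505/1523642 (c = -701*(-1/1093) - 627*(-1/1394) = 701/1093 + 627/1394 = 1662505/1523642 ≈ 1.0911)
(549 - 1*1753)/c - 3500/h = (549 - 1*1753)/(1662505/1523642) - 3500/3302 = (549 - 1753)*(1523642/1662505) - 3500*1/3302 = -1204*1523642/1662505 - 1750/1651 = -1834464968/1662505 - 1750/1651 = -233200849686/211138135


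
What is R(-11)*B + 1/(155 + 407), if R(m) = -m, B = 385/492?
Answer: 1190281/138252 ≈ 8.6095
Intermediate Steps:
B = 385/492 (B = 385*(1/492) = 385/492 ≈ 0.78252)
R(-11)*B + 1/(155 + 407) = -1*(-11)*(385/492) + 1/(155 + 407) = 11*(385/492) + 1/562 = 4235/492 + 1/562 = 1190281/138252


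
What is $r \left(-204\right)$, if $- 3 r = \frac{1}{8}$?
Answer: $\frac{17}{2} \approx 8.5$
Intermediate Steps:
$r = - \frac{1}{24}$ ($r = - \frac{1}{3 \cdot 8} = \left(- \frac{1}{3}\right) \frac{1}{8} = - \frac{1}{24} \approx -0.041667$)
$r \left(-204\right) = \left(- \frac{1}{24}\right) \left(-204\right) = \frac{17}{2}$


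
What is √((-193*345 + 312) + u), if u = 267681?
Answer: 8*√3147 ≈ 448.79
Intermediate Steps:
√((-193*345 + 312) + u) = √((-193*345 + 312) + 267681) = √((-66585 + 312) + 267681) = √(-66273 + 267681) = √201408 = 8*√3147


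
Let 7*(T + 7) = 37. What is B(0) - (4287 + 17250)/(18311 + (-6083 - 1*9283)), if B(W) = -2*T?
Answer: -80079/20615 ≈ -3.8845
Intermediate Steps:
T = -12/7 (T = -7 + (⅐)*37 = -7 + 37/7 = -12/7 ≈ -1.7143)
B(W) = 24/7 (B(W) = -2*(-12/7) = 24/7)
B(0) - (4287 + 17250)/(18311 + (-6083 - 1*9283)) = 24/7 - (4287 + 17250)/(18311 + (-6083 - 1*9283)) = 24/7 - 21537/(18311 + (-6083 - 9283)) = 24/7 - 21537/(18311 - 15366) = 24/7 - 21537/2945 = -80079/20615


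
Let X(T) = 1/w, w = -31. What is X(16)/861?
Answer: -1/26691 ≈ -3.7466e-5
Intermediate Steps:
X(T) = -1/31 (X(T) = 1/(-31) = -1/31)
X(16)/861 = -1/31/861 = -1/31*1/861 = -1/26691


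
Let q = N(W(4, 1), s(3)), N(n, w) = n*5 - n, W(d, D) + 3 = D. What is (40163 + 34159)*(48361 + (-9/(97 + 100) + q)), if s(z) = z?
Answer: 707956589304/197 ≈ 3.5937e+9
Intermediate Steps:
W(d, D) = -3 + D
N(n, w) = 4*n (N(n, w) = 5*n - n = 4*n)
q = -8 (q = 4*(-3 + 1) = 4*(-2) = -8)
(40163 + 34159)*(48361 + (-9/(97 + 100) + q)) = (40163 + 34159)*(48361 + (-9/(97 + 100) - 8)) = 74322*(48361 + (-9/197 - 8)) = 74322*(48361 - 1585/197) = 74322*(9525532/197) = 707956589304/197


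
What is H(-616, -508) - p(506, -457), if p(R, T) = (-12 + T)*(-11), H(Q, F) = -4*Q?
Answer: -2695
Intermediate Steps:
p(R, T) = 132 - 11*T
H(-616, -508) - p(506, -457) = -4*(-616) - (132 - 11*(-457)) = 2464 - (132 + 5027) = 2464 - 1*5159 = 2464 - 5159 = -2695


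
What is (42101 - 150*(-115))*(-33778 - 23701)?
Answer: -3411436129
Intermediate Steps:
(42101 - 150*(-115))*(-33778 - 23701) = (42101 + 17250)*(-57479) = 59351*(-57479) = -3411436129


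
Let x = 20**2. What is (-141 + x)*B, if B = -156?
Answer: -40404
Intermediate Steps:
x = 400
(-141 + x)*B = (-141 + 400)*(-156) = 259*(-156) = -40404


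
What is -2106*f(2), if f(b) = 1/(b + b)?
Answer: -1053/2 ≈ -526.50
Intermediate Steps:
f(b) = 1/(2*b)
-2106*f(2) = -1053/2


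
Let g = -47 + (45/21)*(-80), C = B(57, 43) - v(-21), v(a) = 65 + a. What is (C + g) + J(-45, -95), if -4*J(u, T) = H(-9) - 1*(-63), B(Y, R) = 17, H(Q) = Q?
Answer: -3625/14 ≈ -258.93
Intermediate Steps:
J(u, T) = -27/2 (J(u, T) = -(-9 - 1*(-63))/4 = -(-9 + 63)/4 = -¼*54 = -27/2)
C = -27 (C = 17 - (65 - 21) = 17 - 1*44 = 17 - 44 = -27)
g = -1529/7 (g = -47 + (45*(1/21))*(-80) = -47 + (15/7)*(-80) = -47 - 1200/7 = -1529/7 ≈ -218.43)
(C + g) + J(-45, -95) = (-27 - 1529/7) - 27/2 = -1718/7 - 27/2 = -3625/14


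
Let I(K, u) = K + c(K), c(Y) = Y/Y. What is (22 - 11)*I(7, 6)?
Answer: 88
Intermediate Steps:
c(Y) = 1
I(K, u) = 1 + K (I(K, u) = K + 1 = 1 + K)
(22 - 11)*I(7, 6) = (22 - 11)*(1 + 7) = 11*8 = 88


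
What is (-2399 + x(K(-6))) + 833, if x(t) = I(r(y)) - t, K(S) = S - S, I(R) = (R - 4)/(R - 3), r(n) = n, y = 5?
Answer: -3131/2 ≈ -1565.5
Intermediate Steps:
I(R) = (-4 + R)/(-3 + R)
K(S) = 0
x(t) = ½ - t (x(t) = (-4 + 5)/(-3 + 5) - t = 1/2 - t = (½)*1 - t = ½ - t)
(-2399 + x(K(-6))) + 833 = (-2399 + (½ - 1*0)) + 833 = (-2399 + (½ + 0)) + 833 = (-2399 + ½) + 833 = -4797/2 + 833 = -3131/2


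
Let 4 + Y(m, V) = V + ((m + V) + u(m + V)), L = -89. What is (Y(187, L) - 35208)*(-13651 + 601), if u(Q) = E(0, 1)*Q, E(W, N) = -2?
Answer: 461956950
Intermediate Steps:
u(Q) = -2*Q
Y(m, V) = -4 - m (Y(m, V) = -4 + (V + ((m + V) - 2*(m + V))) = -4 + (V + ((V + m) - 2*(V + m))) = -4 + (V + ((V + m) + (-2*V - 2*m))) = -4 + (V + (-V - m)) = -4 - m)
(Y(187, L) - 35208)*(-13651 + 601) = ((-4 - 1*187) - 35208)*(-13651 + 601) = ((-4 - 187) - 35208)*(-13050) = (-191 - 35208)*(-13050) = -35399*(-13050) = 461956950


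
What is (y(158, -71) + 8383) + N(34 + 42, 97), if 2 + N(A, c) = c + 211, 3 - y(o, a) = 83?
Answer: 8609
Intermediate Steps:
y(o, a) = -80 (y(o, a) = 3 - 1*83 = 3 - 83 = -80)
N(A, c) = 209 + c (N(A, c) = -2 + (c + 211) = -2 + (211 + c) = 209 + c)
(y(158, -71) + 8383) + N(34 + 42, 97) = (-80 + 8383) + (209 + 97) = 8303 + 306 = 8609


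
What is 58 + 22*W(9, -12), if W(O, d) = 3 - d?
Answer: 388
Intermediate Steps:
58 + 22*W(9, -12) = 58 + 22*(3 - 1*(-12)) = 58 + 22*(3 + 12) = 58 + 22*15 = 58 + 330 = 388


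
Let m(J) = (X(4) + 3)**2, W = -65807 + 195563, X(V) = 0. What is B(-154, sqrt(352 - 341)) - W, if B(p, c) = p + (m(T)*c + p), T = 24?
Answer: -130064 + 9*sqrt(11) ≈ -1.3003e+5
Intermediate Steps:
W = 129756
m(J) = 9 (m(J) = (0 + 3)**2 = 3**2 = 9)
B(p, c) = 2*p + 9*c (B(p, c) = p + (9*c + p) = p + (p + 9*c) = 2*p + 9*c)
B(-154, sqrt(352 - 341)) - W = (2*(-154) + 9*sqrt(352 - 341)) - 1*129756 = (-308 + 9*sqrt(11)) - 129756 = -130064 + 9*sqrt(11)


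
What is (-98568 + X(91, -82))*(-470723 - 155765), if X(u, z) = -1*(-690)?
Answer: 61319392464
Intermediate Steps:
X(u, z) = 690
(-98568 + X(91, -82))*(-470723 - 155765) = (-98568 + 690)*(-470723 - 155765) = -97878*(-626488) = 61319392464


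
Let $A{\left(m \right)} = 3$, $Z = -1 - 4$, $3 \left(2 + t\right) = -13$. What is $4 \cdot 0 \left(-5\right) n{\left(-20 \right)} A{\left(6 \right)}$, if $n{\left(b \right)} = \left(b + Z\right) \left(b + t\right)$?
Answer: $0$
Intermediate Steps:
$t = - \frac{19}{3}$ ($t = -2 + \frac{1}{3} \left(-13\right) = -2 - \frac{13}{3} = - \frac{19}{3} \approx -6.3333$)
$Z = -5$
$n{\left(b \right)} = \left(-5 + b\right) \left(- \frac{19}{3} + b\right)$ ($n{\left(b \right)} = \left(b - 5\right) \left(b - \frac{19}{3}\right) = \left(-5 + b\right) \left(- \frac{19}{3} + b\right)$)
$4 \cdot 0 \left(-5\right) n{\left(-20 \right)} A{\left(6 \right)} = 4 \cdot 0 \left(-5\right) \left(\frac{95}{3} + \left(-20\right)^{2} - - \frac{680}{3}\right) 3 = 0 \left(-5\right) \left(\frac{95}{3} + 400 + \frac{680}{3}\right) 3 = 0 \cdot \frac{1975}{3} \cdot 3 = 0 \cdot 3 = 0$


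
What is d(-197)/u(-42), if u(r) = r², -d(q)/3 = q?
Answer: 197/588 ≈ 0.33503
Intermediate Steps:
d(q) = -3*q
d(-197)/u(-42) = (-3*(-197))/((-42)²) = 591/1764 = 591*(1/1764) = 197/588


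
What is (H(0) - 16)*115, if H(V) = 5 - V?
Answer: -1265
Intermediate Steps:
(H(0) - 16)*115 = ((5 - 1*0) - 16)*115 = ((5 + 0) - 16)*115 = (5 - 16)*115 = -11*115 = -1265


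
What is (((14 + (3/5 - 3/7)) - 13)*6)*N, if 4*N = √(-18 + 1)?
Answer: 123*I*√17/70 ≈ 7.2449*I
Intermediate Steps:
N = I*√17/4 (N = √(-18 + 1)/4 = √(-17)/4 = (I*√17)/4 = I*√17/4 ≈ 1.0308*I)
(((14 + (3/5 - 3/7)) - 13)*6)*N = (((14 + (3/5 - 3/7)) - 13)*6)*(I*√17/4) = (((14 + (3*(⅕) - 3*⅐)) - 13)*6)*(I*√17/4) = (((14 + (⅗ - 3/7)) - 13)*6)*(I*√17/4) = (((14 + 6/35) - 13)*6)*(I*√17/4) = ((496/35 - 13)*6)*(I*√17/4) = ((41/35)*6)*(I*√17/4) = 246*(I*√17/4)/35 = 123*I*√17/70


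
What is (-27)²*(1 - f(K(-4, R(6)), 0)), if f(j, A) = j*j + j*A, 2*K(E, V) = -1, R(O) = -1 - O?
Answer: 2187/4 ≈ 546.75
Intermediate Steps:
K(E, V) = -½ (K(E, V) = (½)*(-1) = -½)
f(j, A) = j² + A*j
(-27)²*(1 - f(K(-4, R(6)), 0)) = (-27)²*(1 - (-1)*(0 - ½)/2) = 729*(1 - (-1)*(-1)/(2*2)) = 729*(1 - 1*¼) = 729*(1 - ¼) = 729*(¾) = 2187/4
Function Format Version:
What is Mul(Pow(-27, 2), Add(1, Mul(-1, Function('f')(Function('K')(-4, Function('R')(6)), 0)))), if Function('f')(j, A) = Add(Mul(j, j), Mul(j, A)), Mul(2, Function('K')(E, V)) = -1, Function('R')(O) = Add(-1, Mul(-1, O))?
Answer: Rational(2187, 4) ≈ 546.75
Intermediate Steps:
Function('K')(E, V) = Rational(-1, 2) (Function('K')(E, V) = Mul(Rational(1, 2), -1) = Rational(-1, 2))
Function('f')(j, A) = Add(Pow(j, 2), Mul(A, j))
Mul(Pow(-27, 2), Add(1, Mul(-1, Function('f')(Function('K')(-4, Function('R')(6)), 0)))) = Mul(Pow(-27, 2), Add(1, Mul(-1, Mul(Rational(-1, 2), Add(0, Rational(-1, 2)))))) = Mul(729, Add(1, Mul(-1, Mul(Rational(-1, 2), Rational(-1, 2))))) = Mul(729, Add(1, Mul(-1, Rational(1, 4)))) = Mul(729, Add(1, Rational(-1, 4))) = Mul(729, Rational(3, 4)) = Rational(2187, 4)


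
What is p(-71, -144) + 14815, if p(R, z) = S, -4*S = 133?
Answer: 59127/4 ≈ 14782.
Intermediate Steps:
S = -133/4 (S = -¼*133 = -133/4 ≈ -33.250)
p(R, z) = -133/4
p(-71, -144) + 14815 = -133/4 + 14815 = 59127/4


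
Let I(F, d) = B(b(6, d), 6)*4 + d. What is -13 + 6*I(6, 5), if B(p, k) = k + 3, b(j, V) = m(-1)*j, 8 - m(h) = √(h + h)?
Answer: 233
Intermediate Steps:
m(h) = 8 - √2*√h (m(h) = 8 - √(h + h) = 8 - √(2*h) = 8 - √2*√h)
b(j, V) = j*(8 - I*√2) (b(j, V) = (8 - √2*√(-1))*j = (8 - √2*I)*j = (8 - I*√2)*j = j*(8 - I*√2))
B(p, k) = 3 + k
I(F, d) = 36 + d (I(F, d) = (3 + 6)*4 + d = 9*4 + d = 36 + d)
-13 + 6*I(6, 5) = -13 + 6*(36 + 5) = -13 + 6*41 = -13 + 246 = 233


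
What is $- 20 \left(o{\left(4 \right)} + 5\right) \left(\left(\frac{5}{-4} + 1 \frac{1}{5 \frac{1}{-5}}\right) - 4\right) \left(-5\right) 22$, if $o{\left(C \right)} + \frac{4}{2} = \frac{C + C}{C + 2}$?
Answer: $- \frac{178750}{3} \approx -59583.0$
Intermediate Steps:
$o{\left(C \right)} = -2 + \frac{2 C}{2 + C}$ ($o{\left(C \right)} = -2 + \frac{C + C}{C + 2} = -2 + \frac{2 C}{2 + C}$)
$- 20 \left(o{\left(4 \right)} + 5\right) \left(\left(\frac{5}{-4} + 1 \frac{1}{5 \frac{1}{-5}}\right) - 4\right) \left(-5\right) 22 = - 20 \left(- \frac{4}{2 + 4} + 5\right) \left(\left(\frac{5}{-4} + 1 \frac{1}{5 \frac{1}{-5}}\right) - 4\right) \left(-5\right) 22 = - 20 \left(- \frac{4}{6} + 5\right) \left(\left(5 \left(- \frac{1}{4}\right) + 1 \frac{1}{5 \left(- \frac{1}{5}\right)}\right) - 4\right) \left(-5\right) 22 = - 20 \left(\left(-4\right) \frac{1}{6} + 5\right) \left(\left(- \frac{5}{4} + 1 \frac{1}{-1}\right) - 4\right) \left(-5\right) 22 = - 20 \left(- \frac{2}{3} + 5\right) \left(\left(- \frac{5}{4} + 1 \left(-1\right)\right) - 4\right) \left(-5\right) 22 = - 20 \frac{13 \left(\left(- \frac{5}{4} - 1\right) - 4\right) \left(-5\right)}{3} \cdot 22 = - 20 \frac{13 \left(- \frac{9}{4} - 4\right) \left(-5\right)}{3} \cdot 22 = - 20 \frac{13 \left(\left(- \frac{25}{4}\right) \left(-5\right)\right)}{3} \cdot 22 = - 20 \cdot \frac{13}{3} \cdot \frac{125}{4} \cdot 22 = \left(-20\right) \frac{1625}{12} \cdot 22 = \left(- \frac{8125}{3}\right) 22 = - \frac{178750}{3}$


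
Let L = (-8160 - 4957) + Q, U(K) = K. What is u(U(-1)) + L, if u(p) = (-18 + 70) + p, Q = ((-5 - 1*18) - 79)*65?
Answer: -19696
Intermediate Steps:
Q = -6630 (Q = ((-5 - 18) - 79)*65 = (-23 - 79)*65 = -102*65 = -6630)
u(p) = 52 + p
L = -19747 (L = (-8160 - 4957) - 6630 = -13117 - 6630 = -19747)
u(U(-1)) + L = (52 - 1) - 19747 = 51 - 19747 = -19696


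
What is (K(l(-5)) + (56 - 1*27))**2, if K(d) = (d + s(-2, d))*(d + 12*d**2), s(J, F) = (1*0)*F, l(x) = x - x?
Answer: 841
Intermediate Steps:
l(x) = 0
s(J, F) = 0 (s(J, F) = 0*F = 0)
K(d) = d*(d + 12*d**2) (K(d) = (d + 0)*(d + 12*d**2) = d*(d + 12*d**2))
(K(l(-5)) + (56 - 1*27))**2 = (0**2*(1 + 12*0) + (56 - 1*27))**2 = (0*(1 + 0) + (56 - 27))**2 = (0*1 + 29)**2 = (0 + 29)**2 = 29**2 = 841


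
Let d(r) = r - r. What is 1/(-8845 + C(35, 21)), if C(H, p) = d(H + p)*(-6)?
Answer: -1/8845 ≈ -0.00011306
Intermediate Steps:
d(r) = 0
C(H, p) = 0 (C(H, p) = 0*(-6) = 0)
1/(-8845 + C(35, 21)) = 1/(-8845 + 0) = 1/(-8845) = -1/8845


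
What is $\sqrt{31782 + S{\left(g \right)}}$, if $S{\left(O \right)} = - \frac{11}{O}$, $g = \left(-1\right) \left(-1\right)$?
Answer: $\sqrt{31771} \approx 178.24$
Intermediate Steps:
$g = 1$
$\sqrt{31782 + S{\left(g \right)}} = \sqrt{31782 - \frac{11}{1}} = \sqrt{31782 - 11} = \sqrt{31771}$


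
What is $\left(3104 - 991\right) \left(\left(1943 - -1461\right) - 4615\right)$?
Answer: $-2558843$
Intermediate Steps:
$\left(3104 - 991\right) \left(\left(1943 - -1461\right) - 4615\right) = 2113 \left(\left(1943 + 1461\right) - 4615\right) = 2113 \left(3404 - 4615\right) = 2113 \left(-1211\right) = -2558843$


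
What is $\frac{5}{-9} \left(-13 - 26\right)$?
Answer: $\frac{65}{3} \approx 21.667$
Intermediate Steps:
$\frac{5}{-9} \left(-13 - 26\right) = 5 \left(- \frac{1}{9}\right) \left(-39\right) = \left(- \frac{5}{9}\right) \left(-39\right) = \frac{65}{3}$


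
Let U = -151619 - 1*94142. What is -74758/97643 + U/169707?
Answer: -36683797229/16570700601 ≈ -2.2138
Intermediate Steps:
U = -245761 (U = -151619 - 94142 = -245761)
-74758/97643 + U/169707 = -74758/97643 - 245761/169707 = -36683797229/16570700601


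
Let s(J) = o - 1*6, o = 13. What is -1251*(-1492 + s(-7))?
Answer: 1857735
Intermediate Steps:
s(J) = 7 (s(J) = 13 - 1*6 = 13 - 6 = 7)
-1251*(-1492 + s(-7)) = -1251*(-1492 + 7) = -1251*(-1485) = 1857735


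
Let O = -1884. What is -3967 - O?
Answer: -2083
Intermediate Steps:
-3967 - O = -3967 - 1*(-1884) = -3967 + 1884 = -2083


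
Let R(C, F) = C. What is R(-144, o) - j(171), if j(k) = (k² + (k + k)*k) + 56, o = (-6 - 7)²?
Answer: -87923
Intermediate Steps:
o = 169 (o = (-13)² = 169)
j(k) = 56 + 3*k² (j(k) = (k² + (2*k)*k) + 56 = (k² + 2*k²) + 56 = 3*k² + 56 = 56 + 3*k²)
R(-144, o) - j(171) = -144 - (56 + 3*171²) = -144 - (56 + 3*29241) = -144 - (56 + 87723) = -144 - 1*87779 = -144 - 87779 = -87923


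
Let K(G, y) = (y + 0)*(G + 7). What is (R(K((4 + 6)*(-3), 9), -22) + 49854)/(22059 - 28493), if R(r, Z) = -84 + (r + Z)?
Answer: -49541/6434 ≈ -7.6999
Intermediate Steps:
K(G, y) = y*(7 + G)
R(r, Z) = -84 + Z + r (R(r, Z) = -84 + (Z + r) = -84 + Z + r)
(R(K((4 + 6)*(-3), 9), -22) + 49854)/(22059 - 28493) = ((-84 - 22 + 9*(7 + (4 + 6)*(-3))) + 49854)/(22059 - 28493) = ((-84 - 22 + 9*(7 + 10*(-3))) + 49854)/(-6434) = ((-84 - 22 + 9*(7 - 30)) + 49854)*(-1/6434) = ((-84 - 22 + 9*(-23)) + 49854)*(-1/6434) = ((-84 - 22 - 207) + 49854)*(-1/6434) = (-313 + 49854)*(-1/6434) = 49541*(-1/6434) = -49541/6434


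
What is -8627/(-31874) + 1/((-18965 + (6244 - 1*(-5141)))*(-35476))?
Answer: 1159935019017/4285588070960 ≈ 0.27066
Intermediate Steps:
-8627/(-31874) + 1/((-18965 + (6244 - 1*(-5141)))*(-35476)) = -8627*(-1/31874) - 1/35476/(-18965 + (6244 + 5141)) = 8627/31874 - 1/35476/(-18965 + 11385) = 8627/31874 - 1/35476/(-7580) = 8627/31874 - 1/7580*(-1/35476) = 8627/31874 + 1/268908080 = 1159935019017/4285588070960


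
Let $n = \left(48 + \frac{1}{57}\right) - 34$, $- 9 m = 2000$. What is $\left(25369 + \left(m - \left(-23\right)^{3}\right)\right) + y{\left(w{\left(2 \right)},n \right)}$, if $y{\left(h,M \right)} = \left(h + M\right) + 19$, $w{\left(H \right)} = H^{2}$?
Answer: $\frac{6386986}{171} \approx 37351.0$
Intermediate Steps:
$m = - \frac{2000}{9}$ ($m = \left(- \frac{1}{9}\right) 2000 = - \frac{2000}{9} \approx -222.22$)
$n = \frac{799}{57}$ ($n = \left(48 + \frac{1}{57}\right) - 34 = \frac{2737}{57} - 34 = \frac{799}{57} \approx 14.018$)
$y{\left(h,M \right)} = 19 + M + h$ ($y{\left(h,M \right)} = \left(M + h\right) + 19 = 19 + M + h$)
$\left(25369 + \left(m - \left(-23\right)^{3}\right)\right) + y{\left(w{\left(2 \right)},n \right)} = \left(25369 - - \frac{107503}{9}\right) + \left(19 + \frac{799}{57} + 2^{2}\right) = \left(25369 - - \frac{107503}{9}\right) + \left(19 + \frac{799}{57} + 4\right) = \left(25369 + \left(- \frac{2000}{9} + 12167\right)\right) + \frac{2110}{57} = \left(25369 + \frac{107503}{9}\right) + \frac{2110}{57} = \frac{335824}{9} + \frac{2110}{57} = \frac{6386986}{171}$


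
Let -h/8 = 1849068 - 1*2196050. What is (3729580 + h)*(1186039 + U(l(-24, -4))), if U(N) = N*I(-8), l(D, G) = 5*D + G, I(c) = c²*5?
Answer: 7457565107524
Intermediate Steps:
I(c) = 5*c²
l(D, G) = G + 5*D
h = 2775856 (h = -8*(1849068 - 1*2196050) = -8*(1849068 - 2196050) = -8*(-346982) = 2775856)
U(N) = 320*N (U(N) = N*(5*(-8)²) = N*(5*64) = N*320 = 320*N)
(3729580 + h)*(1186039 + U(l(-24, -4))) = (3729580 + 2775856)*(1186039 + 320*(-4 + 5*(-24))) = 6505436*(1186039 + 320*(-4 - 120)) = 6505436*(1186039 + 320*(-124)) = 6505436*(1186039 - 39680) = 6505436*1146359 = 7457565107524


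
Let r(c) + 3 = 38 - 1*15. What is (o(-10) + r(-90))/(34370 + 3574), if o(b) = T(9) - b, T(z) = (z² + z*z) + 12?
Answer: 1/186 ≈ 0.0053763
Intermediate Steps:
T(z) = 12 + 2*z² (T(z) = (z² + z²) + 12 = 2*z² + 12 = 12 + 2*z²)
r(c) = 20 (r(c) = -3 + (38 - 1*15) = -3 + (38 - 15) = -3 + 23 = 20)
o(b) = 174 - b (o(b) = (12 + 2*9²) - b = (12 + 2*81) - b = (12 + 162) - b = 174 - b)
(o(-10) + r(-90))/(34370 + 3574) = ((174 - 1*(-10)) + 20)/(34370 + 3574) = ((174 + 10) + 20)/37944 = (184 + 20)*(1/37944) = 204*(1/37944) = 1/186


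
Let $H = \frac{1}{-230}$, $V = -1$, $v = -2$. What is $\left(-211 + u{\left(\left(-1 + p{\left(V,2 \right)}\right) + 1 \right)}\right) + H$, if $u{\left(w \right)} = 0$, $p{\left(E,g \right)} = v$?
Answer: $- \frac{48531}{230} \approx -211.0$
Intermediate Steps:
$p{\left(E,g \right)} = -2$
$H = - \frac{1}{230} \approx -0.0043478$
$\left(-211 + u{\left(\left(-1 + p{\left(V,2 \right)}\right) + 1 \right)}\right) + H = \left(-211 + 0\right) - \frac{1}{230} = -211 - \frac{1}{230} = - \frac{48531}{230}$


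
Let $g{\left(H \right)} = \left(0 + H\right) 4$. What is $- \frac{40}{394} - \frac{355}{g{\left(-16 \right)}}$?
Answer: $\frac{68655}{12608} \approx 5.4454$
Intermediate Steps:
$g{\left(H \right)} = 4 H$ ($g{\left(H \right)} = H 4 = 4 H$)
$- \frac{40}{394} - \frac{355}{g{\left(-16 \right)}} = - \frac{40}{394} - \frac{355}{4 \left(-16\right)} = \left(-40\right) \frac{1}{394} - \frac{355}{-64} = - \frac{20}{197} - - \frac{355}{64} = - \frac{20}{197} + \frac{355}{64} = \frac{68655}{12608}$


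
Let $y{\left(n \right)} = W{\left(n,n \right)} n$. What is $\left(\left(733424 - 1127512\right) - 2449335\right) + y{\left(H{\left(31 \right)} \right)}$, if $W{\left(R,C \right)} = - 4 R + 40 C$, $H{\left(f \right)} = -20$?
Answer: $-2829023$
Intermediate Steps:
$y{\left(n \right)} = 36 n^{2}$ ($y{\left(n \right)} = \left(- 4 n + 40 n\right) n = 36 n n = 36 n^{2}$)
$\left(\left(733424 - 1127512\right) - 2449335\right) + y{\left(H{\left(31 \right)} \right)} = \left(\left(733424 - 1127512\right) - 2449335\right) + 36 \left(-20\right)^{2} = \left(-394088 - 2449335\right) + 36 \cdot 400 = -2843423 + 14400 = -2829023$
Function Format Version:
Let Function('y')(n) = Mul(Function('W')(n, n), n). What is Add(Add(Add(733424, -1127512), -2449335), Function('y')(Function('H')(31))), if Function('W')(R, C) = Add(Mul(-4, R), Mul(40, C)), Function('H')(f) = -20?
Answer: -2829023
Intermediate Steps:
Function('y')(n) = Mul(36, Pow(n, 2)) (Function('y')(n) = Mul(Add(Mul(-4, n), Mul(40, n)), n) = Mul(Mul(36, n), n) = Mul(36, Pow(n, 2)))
Add(Add(Add(733424, -1127512), -2449335), Function('y')(Function('H')(31))) = Add(Add(Add(733424, -1127512), -2449335), Mul(36, Pow(-20, 2))) = Add(Add(-394088, -2449335), Mul(36, 400)) = Add(-2843423, 14400) = -2829023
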